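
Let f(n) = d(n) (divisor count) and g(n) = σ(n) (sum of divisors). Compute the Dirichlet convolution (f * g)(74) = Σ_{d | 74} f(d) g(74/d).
(d * σ)(74) = 200

Divisors of 74: [1, 2, 37, 74]. For each d | 74:
  d = 1: d(1) · σ(74/1) = 1 · 114 = 114
  d = 2: d(2) · σ(74/2) = 2 · 38 = 76
  d = 37: d(37) · σ(74/37) = 2 · 3 = 6
  d = 74: d(74) · σ(74/74) = 4 · 1 = 4
Summing: (d * σ)(74) = 114 + 76 + 6 + 4 = 200.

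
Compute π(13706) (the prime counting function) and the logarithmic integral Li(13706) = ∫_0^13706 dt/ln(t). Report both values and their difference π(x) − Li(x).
π(13706) = 1620;  Li(13706) ≈ 1641.43;  π(x) − Li(x) ≈ -21.43.

Direct count of primes ≤ 13706 gives π(13706) = 1620. Numerical evaluation of the logarithmic integral gives Li(13706) ≈ 1641.43. The difference π(x) − Li(x) ≈ -21.43 is typically negative for small/moderate x (Li(x) overestimates), though Littlewood's theorem shows this sign changes infinitely often.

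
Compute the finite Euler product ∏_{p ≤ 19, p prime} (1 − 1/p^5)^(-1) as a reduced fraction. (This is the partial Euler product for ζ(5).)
∏ = 995488417328655275157507375/960036697434231116505428608

The primes p ≤ 19 are [2, 3, 5, 7, 11, 13, 17, 19]. For each prime, (1 − 1/p^5)^(-1) = p^5 / (p^5 − 1). The product is (1 − 1/2^5)^(-1), (1 − 1/3^5)^(-1), (1 − 1/5^5)^(-1), (1 − 1/7^5)^(-1), (1 − 1/11^5)^(-1), (1 − 1/13^5)^(-1), (1 − 1/17^5)^(-1), (1 − 1/19^5)^(-1) = ∏ p^5 / (p^5 − 1) = 995488417328655275157507375/960036697434231116505428608.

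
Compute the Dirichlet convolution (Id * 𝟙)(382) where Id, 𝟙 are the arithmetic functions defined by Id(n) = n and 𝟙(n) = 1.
(Id * 𝟙)(382) = 576

Divisors of 382: [1, 2, 191, 382]. For each d | 382:
  d = 1: Id(1) · 𝟙(382/1) = 1 · 1 = 1
  d = 2: Id(2) · 𝟙(382/2) = 2 · 1 = 2
  d = 191: Id(191) · 𝟙(382/191) = 191 · 1 = 191
  d = 382: Id(382) · 𝟙(382/382) = 382 · 1 = 382
Summing: (Id * 𝟙)(382) = 1 + 2 + 191 + 382 = 576.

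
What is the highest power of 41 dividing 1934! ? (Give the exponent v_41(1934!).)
v_41(1934!) = 48

Legendre's formula: v_p(n!) = Σ_{k ≥ 1} ⌊n / p^k⌋. For p = 41, n = 1934, the terms are:
  ⌊1934/41^1⌋ = ⌊1934/41⌋ = 47
  ⌊1934/41^2⌋ = ⌊1934/1681⌋ = 1
(the next term ⌊1934/41^3⌋ = 0, terminating the sum). Summing: v_41(1934!) = 47 + 1 = 48.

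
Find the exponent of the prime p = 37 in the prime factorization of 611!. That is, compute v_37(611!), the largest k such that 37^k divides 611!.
v_37(611!) = 16

Legendre's formula: v_p(n!) = Σ_{k ≥ 1} ⌊n / p^k⌋. For p = 37, n = 611, the terms are:
  ⌊611/37^1⌋ = ⌊611/37⌋ = 16
(the next term ⌊611/37^2⌋ = 0, terminating the sum). Summing: v_37(611!) = 16 = 16.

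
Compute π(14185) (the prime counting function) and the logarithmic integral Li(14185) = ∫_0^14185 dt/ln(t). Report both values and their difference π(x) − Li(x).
π(14185) = 1669;  Li(14185) ≈ 1691.62;  π(x) − Li(x) ≈ -22.62.

Direct count of primes ≤ 14185 gives π(14185) = 1669. Numerical evaluation of the logarithmic integral gives Li(14185) ≈ 1691.62. The difference π(x) − Li(x) ≈ -22.62 is typically negative for small/moderate x (Li(x) overestimates), though Littlewood's theorem shows this sign changes infinitely often.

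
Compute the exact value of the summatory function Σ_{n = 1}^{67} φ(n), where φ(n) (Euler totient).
Σ_{n ≤ 67} φ(n) = 1394

Compute φ(n) for each 1 ≤ n ≤ 67: φ(1) = 1, φ(2) = 1, φ(3) = 2, φ(4) = 2, φ(5) = 4, φ(6) = 2, φ(7) = 6, φ(8) = 4, φ(9) = 6, φ(10) = 4, φ(11) = 10, φ(12) = 4, φ(13) = 12, φ(14) = 6, φ(15) = 8, φ(16) = 8, φ(17) = 16, φ(18) = 6, φ(19) = 18, φ(20) = 8, φ(21) = 12, φ(22) = 10, φ(23) = 22, φ(24) = 8, φ(25) = 20, φ(26) = 12, φ(27) = 18, φ(28) = 12, φ(29) = 28, φ(30) = 8, φ(31) = 30, φ(32) = 16, φ(33) = 20, φ(34) = 16, φ(35) = 24, φ(36) = 12, φ(37) = 36, φ(38) = 18, φ(39) = 24, φ(40) = 16, φ(41) = 40, φ(42) = 12, φ(43) = 42, φ(44) = 20, φ(45) = 24, φ(46) = 22, φ(47) = 46, φ(48) = 16, φ(49) = 42, φ(50) = 20, φ(51) = 32, φ(52) = 24, φ(53) = 52, φ(54) = 18, φ(55) = 40, φ(56) = 24, φ(57) = 36, φ(58) = 28, φ(59) = 58, φ(60) = 16, φ(61) = 60, φ(62) = 30, φ(63) = 36, φ(64) = 32, φ(65) = 48, φ(66) = 20, φ(67) = 66. Summing all 67 values: 1394. (Average order: Σ_{n ≤ x} φ(n) ~ (3/π²) x². For x = 67, (3/π²)·67² ≈ 1364.49.)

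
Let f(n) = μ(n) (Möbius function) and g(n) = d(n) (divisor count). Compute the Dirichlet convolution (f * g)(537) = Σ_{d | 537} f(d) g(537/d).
(μ * d)(537) = 1

Divisors of 537: [1, 3, 179, 537]. For each d | 537:
  d = 1: μ(1) · d(537/1) = 1 · 4 = 4
  d = 3: μ(3) · d(537/3) = -1 · 2 = -2
  d = 179: μ(179) · d(537/179) = -1 · 2 = -2
  d = 537: μ(537) · d(537/537) = 1 · 1 = 1
Summing: (μ * d)(537) = 4 + -2 + -2 + 1 = 1.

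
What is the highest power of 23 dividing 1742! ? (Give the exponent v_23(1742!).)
v_23(1742!) = 78

Legendre's formula: v_p(n!) = Σ_{k ≥ 1} ⌊n / p^k⌋. For p = 23, n = 1742, the terms are:
  ⌊1742/23^1⌋ = ⌊1742/23⌋ = 75
  ⌊1742/23^2⌋ = ⌊1742/529⌋ = 3
(the next term ⌊1742/23^3⌋ = 0, terminating the sum). Summing: v_23(1742!) = 75 + 3 = 78.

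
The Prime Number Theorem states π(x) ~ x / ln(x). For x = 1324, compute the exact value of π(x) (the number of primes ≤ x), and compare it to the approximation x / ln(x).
π(1324) = 216;  x/ln(x) ≈ 184.19;  relative error ≈ 14.73%.

Directly count primes up to 1324: π(1324) = 216. The PNT approximation gives 1324/ln(1324) ≈ 1324/7.18841 ≈ 184.19. Relative error (π(x) − x/ln(x)) / π(x) ≈ 14.73%; the approximation is known to undercount slightly (Li(x) is a better estimate).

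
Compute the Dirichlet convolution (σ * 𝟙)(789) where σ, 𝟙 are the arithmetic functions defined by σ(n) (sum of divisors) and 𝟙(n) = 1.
(σ * 𝟙)(789) = 1325

Divisors of 789: [1, 3, 263, 789]. For each d | 789:
  d = 1: σ(1) · 𝟙(789/1) = 1 · 1 = 1
  d = 3: σ(3) · 𝟙(789/3) = 4 · 1 = 4
  d = 263: σ(263) · 𝟙(789/263) = 264 · 1 = 264
  d = 789: σ(789) · 𝟙(789/789) = 1056 · 1 = 1056
Summing: (σ * 𝟙)(789) = 1 + 4 + 264 + 1056 = 1325.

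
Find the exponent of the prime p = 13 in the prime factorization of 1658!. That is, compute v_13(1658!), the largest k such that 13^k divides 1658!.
v_13(1658!) = 136

Legendre's formula: v_p(n!) = Σ_{k ≥ 1} ⌊n / p^k⌋. For p = 13, n = 1658, the terms are:
  ⌊1658/13^1⌋ = ⌊1658/13⌋ = 127
  ⌊1658/13^2⌋ = ⌊1658/169⌋ = 9
(the next term ⌊1658/13^3⌋ = 0, terminating the sum). Summing: v_13(1658!) = 127 + 9 = 136.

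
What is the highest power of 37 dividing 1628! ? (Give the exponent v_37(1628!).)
v_37(1628!) = 45

Legendre's formula: v_p(n!) = Σ_{k ≥ 1} ⌊n / p^k⌋. For p = 37, n = 1628, the terms are:
  ⌊1628/37^1⌋ = ⌊1628/37⌋ = 44
  ⌊1628/37^2⌋ = ⌊1628/1369⌋ = 1
(the next term ⌊1628/37^3⌋ = 0, terminating the sum). Summing: v_37(1628!) = 44 + 1 = 45.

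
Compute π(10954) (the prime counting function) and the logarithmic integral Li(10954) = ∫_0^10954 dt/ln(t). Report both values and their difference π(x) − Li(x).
π(10954) = 1330;  Li(10954) ≈ 1349.20;  π(x) − Li(x) ≈ -19.20.

Direct count of primes ≤ 10954 gives π(10954) = 1330. Numerical evaluation of the logarithmic integral gives Li(10954) ≈ 1349.20. The difference π(x) − Li(x) ≈ -19.20 is typically negative for small/moderate x (Li(x) overestimates), though Littlewood's theorem shows this sign changes infinitely often.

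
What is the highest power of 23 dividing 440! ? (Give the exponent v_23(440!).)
v_23(440!) = 19

Legendre's formula: v_p(n!) = Σ_{k ≥ 1} ⌊n / p^k⌋. For p = 23, n = 440, the terms are:
  ⌊440/23^1⌋ = ⌊440/23⌋ = 19
(the next term ⌊440/23^2⌋ = 0, terminating the sum). Summing: v_23(440!) = 19 = 19.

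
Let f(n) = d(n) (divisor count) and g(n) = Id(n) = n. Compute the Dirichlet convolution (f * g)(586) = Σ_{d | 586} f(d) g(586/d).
(d * Id)(586) = 1180

Divisors of 586: [1, 2, 293, 586]. For each d | 586:
  d = 1: d(1) · Id(586/1) = 1 · 586 = 586
  d = 2: d(2) · Id(586/2) = 2 · 293 = 586
  d = 293: d(293) · Id(586/293) = 2 · 2 = 4
  d = 586: d(586) · Id(586/586) = 4 · 1 = 4
Summing: (d * Id)(586) = 586 + 586 + 4 + 4 = 1180.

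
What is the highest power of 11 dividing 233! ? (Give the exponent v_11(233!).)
v_11(233!) = 22

Legendre's formula: v_p(n!) = Σ_{k ≥ 1} ⌊n / p^k⌋. For p = 11, n = 233, the terms are:
  ⌊233/11^1⌋ = ⌊233/11⌋ = 21
  ⌊233/11^2⌋ = ⌊233/121⌋ = 1
(the next term ⌊233/11^3⌋ = 0, terminating the sum). Summing: v_11(233!) = 21 + 1 = 22.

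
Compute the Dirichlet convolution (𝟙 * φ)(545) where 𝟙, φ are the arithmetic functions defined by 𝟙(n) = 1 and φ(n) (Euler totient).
(𝟙 * φ)(545) = 545

Divisors of 545: [1, 5, 109, 545]. For each d | 545:
  d = 1: 𝟙(1) · φ(545/1) = 1 · 432 = 432
  d = 5: 𝟙(5) · φ(545/5) = 1 · 108 = 108
  d = 109: 𝟙(109) · φ(545/109) = 1 · 4 = 4
  d = 545: 𝟙(545) · φ(545/545) = 1 · 1 = 1
Summing: (𝟙 * φ)(545) = 432 + 108 + 4 + 1 = 545.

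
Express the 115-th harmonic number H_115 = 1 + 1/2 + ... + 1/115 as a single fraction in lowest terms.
H_115 = 92573227274776723505600817476549419778817513966049/17379782769567790172972927968296006432665936992320

Direct summation: H_115 = 1 + 1/2 + ... + 1/115. The least common denominator is lcm(1, ..., 115) = 955888052326228459513511038256280353796626534577600; over this denominator the numerator is 955888052326228459513511038256280353796626534577600 + 477944026163114229756755519128140176898313267288800 + 318629350775409486504503679418760117932208844859200 + 238972013081557114878377759564070088449156633644400 + 191177610465245691902702207651256070759325306915520 + 159314675387704743252251839709380058966104422429600 + 136555436046604065644787291179468621970946647796800 + 119486006540778557439188879782035044224578316822200 + 106209783591803162168167893139586705977402948286400 + 95588805232622845951351103825628035379662653457760 + 86898913847838950864864639841480032163329684961600 + 79657337693852371626125919854690029483052211214800 + 73529850178940650731808541404329257984355887275200 + 68277718023302032822393645589734310985473323898400 + 63725870155081897300900735883752023586441768971840 + 59743003270389278719594439891017522112289158411100 + 56228708960366379971383002250369432576272149092800 + 53104891795901581084083946569793352988701474143200 + 50309897490854129448079528329277913357717186030400 + 47794402616311422975675551912814017689831326728880 + 45518478682201355214929097059822873990315549265600 + 43449456923919475432432319920740016081664842480800 + 41560350101140367804935262532881754512896805851200 + 39828668846926185813062959927345014741526105607400 + 38235522093049138380540441530251214151865061383104 + 36764925089470325365904270702164628992177943637600 + 35403261197267720722722631046528901992467649428800 + 34138859011651016411196822794867155492736661949200 + 32961656976766498603914173732975184613676777054400 + 31862935077540948650450367941876011793220884485920 + 30835098462136401919790678653428398509568597889600 + 29871501635194639359797219945508761056144579205550 + 28966304615946316954954879947160010721109894987200 + 28114354480183189985691501125184716288136074546400 + 27311087209320813128957458235893724394189329559360 + 26552445897950790542041973284896676494350737071600 + 25834812225033201608473271304223793345854771204800 + 25154948745427064724039764164638956678858593015200 + 24509950059646883577269513801443085994785295758400 + 23897201308155711487837775956407008844915663364440 + 23314342739664108768622220445275130580405525233600 + 22759239341100677607464548529911436995157774632800 + 22229954705261126965430489261773961716200617083200 + 21724728461959737716216159960370008040832421240400 + 21241956718360632433633578627917341195480589657280 + 20780175050570183902467631266440877256448402925600 + 20338043666515499138585341239495326676523968820800 + 19914334423463092906531479963672507370763052803700 + 19507919435229152234969613025638374567278092542400 + 19117761046524569190270220765125607075932530691552 + 18742902986788793323794334083456477525424049697600 + 18382462544735162682952135351082314496088971818800 + 18035623628796763387047378080307176486728802539200 + 17701630598633860361361315523264450996233824714400 + 17379782769567790172972927968296006432665936992320 + 17069429505825508205598411397433577746368330974600 + 16769965830284709816026509443092637785905728676800 + 16480828488383249301957086866487592306838388527200 + 16201492412308956940906966750106446674519093806400 + 15931467538770474325225183970938005896610442242960 + 15670295939774237041205098987807874652403713681600 + 15417549231068200959895339326714199254784298944800 + 15172826227400451738309699019940957996771849755200 + 14935750817597319679898609972754380528072289602775 + 14705970035788130146361708280865851596871177455040 + 14483152307973158477477439973580005360554947493600 + 14266985855615350141992702063526572444725769172800 + 14057177240091594992845750562592358144068037273200 + 13853450033713455934978420844293918170965601950400 + 13655543604660406564478729117946862197094664779680 + 13463212004594767035401563919102540194318683585600 + 13276222948975395271020986642448338247175368535800 + 13094356881181211774157685455565484298583925131200 + 12917406112516600804236635652111896672927385602400 + 12745174031016379460180147176750404717288353794368 + 12577474372713532362019882082319478339429296507600 + 12414130549691278694980662834497147451904240708800 + 12254975029823441788634756900721542997392647879200 + 12099848763623145057133051117168105744261095374400 + 11948600654077855743918887978203504422457831682220 + 11801087065755906907574210348842967330822549809600 + 11657171369832054384311110222637565290202762616800 + 11516723522002752524259169135617835587911163067200 + 11379619670550338803732274264955718497578887316400 + 11245741792073275994276600450073886515254429818560 + 11114977352630563482715244630886980858100308541600 + 10987218992255499534638057910991728204558925684800 + 10862364230979868858108079980185004020416210620200 + 10740315194676724264196753238834610716816028478400 + 10620978359180316216816789313958670597740294828640 + 10504264311277235818829791629189893997765126753600 + 10390087525285091951233815633220438628224201462800 + 10278366154045467306596892884476132836522865963200 + 10169021833257749569292670619747663338261984410400 + 10061979498170825889615905665855582671543437206080 + 9957167211731546453265739981836253685381526401850 + 9854516003363179994984649878930725296872438500800 + 9753959717614576117484806512819187283639046271200 + 9655434871982105651651626649053336907036631662400 + 9558880523262284595135110382562803537966265345776 + 9464238141843846133797138992636439146501252817600 + 9371451493394396661897167041728238762712024848800 + 9280466527439111257412728526760003434918704219200 + 9191231272367581341476067675541157248044485909400 + 9103695736440271042985819411964574798063109853120 + 9017811814398381693523689040153588243364401269600 + 8933533199310546350593561105198881811183425556800 + 8850815299316930180680657761632225498116912357200 + 8769615158956224399206523286754865631161711326400 + 8689891384783895086486463984148003216332968496160 + 8611604075011067202824423768074597781951590401600 + 8534714752912754102799205698716788873184165487300 + 8459186303771933270031071135011330564571916235200 + 8384982915142354908013254721546318892952864338400 + 8312070020228073560987052506576350902579361170240 = 5091527500112719792808044961210218087834963268132695, so H_115 = 5091527500112719792808044961210218087834963268132695/955888052326228459513511038256280353796626534577600; reducing by gcd(5091527500112719792808044961210218087834963268132695, 955888052326228459513511038256280353796626534577600) = 55 gives 92573227274776723505600817476549419778817513966049/17379782769567790172972927968296006432665936992320 ≈ 5.32649. (The PNT-adjacent estimate ln(115) + γ ≈ 5.32215 matches within O(1/n).)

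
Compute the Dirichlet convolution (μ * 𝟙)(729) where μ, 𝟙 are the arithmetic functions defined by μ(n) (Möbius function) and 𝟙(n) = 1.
(μ * 𝟙)(729) = 0

Divisors of 729: [1, 3, 9, 27, 81, 243, 729]. For each d | 729:
  d = 1: μ(1) · 𝟙(729/1) = 1 · 1 = 1
  d = 3: μ(3) · 𝟙(729/3) = -1 · 1 = -1
  d = 9: μ(9) · 𝟙(729/9) = 0 · 1 = 0
  d = 27: μ(27) · 𝟙(729/27) = 0 · 1 = 0
  d = 81: μ(81) · 𝟙(729/81) = 0 · 1 = 0
  d = 243: μ(243) · 𝟙(729/243) = 0 · 1 = 0
  d = 729: μ(729) · 𝟙(729/729) = 0 · 1 = 0
Summing: (μ * 𝟙)(729) = 1 + -1 + 0 + 0 + 0 + 0 + 0 = 0.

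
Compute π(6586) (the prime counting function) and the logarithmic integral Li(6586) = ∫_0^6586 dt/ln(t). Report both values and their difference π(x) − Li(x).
π(6586) = 852;  Li(6586) ≈ 867.41;  π(x) − Li(x) ≈ -15.41.

Direct count of primes ≤ 6586 gives π(6586) = 852. Numerical evaluation of the logarithmic integral gives Li(6586) ≈ 867.41. The difference π(x) − Li(x) ≈ -15.41 is typically negative for small/moderate x (Li(x) overestimates), though Littlewood's theorem shows this sign changes infinitely often.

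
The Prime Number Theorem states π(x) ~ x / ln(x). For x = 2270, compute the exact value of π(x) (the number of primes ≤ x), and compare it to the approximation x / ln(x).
π(2270) = 337;  x/ln(x) ≈ 293.75;  relative error ≈ 12.83%.

Directly count primes up to 2270: π(2270) = 337. The PNT approximation gives 2270/ln(2270) ≈ 2270/7.72754 ≈ 293.75. Relative error (π(x) − x/ln(x)) / π(x) ≈ 12.83%; the approximation is known to undercount slightly (Li(x) is a better estimate).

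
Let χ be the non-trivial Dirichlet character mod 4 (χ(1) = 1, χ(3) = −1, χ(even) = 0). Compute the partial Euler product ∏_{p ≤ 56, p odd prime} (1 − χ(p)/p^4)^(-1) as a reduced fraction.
∏ = 257364431333305770108011762895409938991497014556861335561/260241495905762991772533773778373936417391479107040051200

The odd primes p ≤ 56 are [3, 5, 7, 11, 13, 17, 19, 23, 29, 31, 37, 41, 43, 47, 53]. For each, χ(p) = 1 if p ≡ 1 mod 4, χ(p) = −1 if p ≡ 3 mod 4. Taking (1 − χ(p)/p^4)^(-1) = p^4/(p^4 − χ(p)): (1 − (-1)/3^4)^(-1) · (1 − (1)/5^4)^(-1) · (1 − (-1)/7^4)^(-1) · (1 − (-1)/11^4)^(-1) · (1 − (1)/13^4)^(-1) · (1 − (1)/17^4)^(-1) · (1 − (-1)/19^4)^(-1) · (1 − (-1)/23^4)^(-1) · (1 − (1)/29^4)^(-1) · (1 − (-1)/31^4)^(-1) · (1 − (1)/37^4)^(-1) · (1 − (1)/41^4)^(-1) · (1 − (-1)/43^4)^(-1) · (1 − (-1)/47^4)^(-1) · (1 − (1)/53^4)^(-1) = 257364431333305770108011762895409938991497014556861335561/260241495905762991772533773778373936417391479107040051200.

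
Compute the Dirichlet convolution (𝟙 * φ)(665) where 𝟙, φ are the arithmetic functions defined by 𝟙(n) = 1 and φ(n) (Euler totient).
(𝟙 * φ)(665) = 665

Divisors of 665: [1, 5, 7, 19, 35, 95, 133, 665]. For each d | 665:
  d = 1: 𝟙(1) · φ(665/1) = 1 · 432 = 432
  d = 5: 𝟙(5) · φ(665/5) = 1 · 108 = 108
  d = 7: 𝟙(7) · φ(665/7) = 1 · 72 = 72
  d = 19: 𝟙(19) · φ(665/19) = 1 · 24 = 24
  d = 35: 𝟙(35) · φ(665/35) = 1 · 18 = 18
  d = 95: 𝟙(95) · φ(665/95) = 1 · 6 = 6
  d = 133: 𝟙(133) · φ(665/133) = 1 · 4 = 4
  d = 665: 𝟙(665) · φ(665/665) = 1 · 1 = 1
Summing: (𝟙 * φ)(665) = 432 + 108 + 72 + 24 + 18 + 6 + 4 + 1 = 665.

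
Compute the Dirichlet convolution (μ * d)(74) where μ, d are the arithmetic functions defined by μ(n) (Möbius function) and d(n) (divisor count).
(μ * d)(74) = 1

Divisors of 74: [1, 2, 37, 74]. For each d | 74:
  d = 1: μ(1) · d(74/1) = 1 · 4 = 4
  d = 2: μ(2) · d(74/2) = -1 · 2 = -2
  d = 37: μ(37) · d(74/37) = -1 · 2 = -2
  d = 74: μ(74) · d(74/74) = 1 · 1 = 1
Summing: (μ * d)(74) = 4 + -2 + -2 + 1 = 1.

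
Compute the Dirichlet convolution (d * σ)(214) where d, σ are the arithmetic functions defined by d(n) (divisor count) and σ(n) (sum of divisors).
(d * σ)(214) = 550

Divisors of 214: [1, 2, 107, 214]. For each d | 214:
  d = 1: d(1) · σ(214/1) = 1 · 324 = 324
  d = 2: d(2) · σ(214/2) = 2 · 108 = 216
  d = 107: d(107) · σ(214/107) = 2 · 3 = 6
  d = 214: d(214) · σ(214/214) = 4 · 1 = 4
Summing: (d * σ)(214) = 324 + 216 + 6 + 4 = 550.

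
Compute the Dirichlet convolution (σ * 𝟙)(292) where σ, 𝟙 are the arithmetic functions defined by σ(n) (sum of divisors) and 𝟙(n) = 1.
(σ * 𝟙)(292) = 825

Divisors of 292: [1, 2, 4, 73, 146, 292]. For each d | 292:
  d = 1: σ(1) · 𝟙(292/1) = 1 · 1 = 1
  d = 2: σ(2) · 𝟙(292/2) = 3 · 1 = 3
  d = 4: σ(4) · 𝟙(292/4) = 7 · 1 = 7
  d = 73: σ(73) · 𝟙(292/73) = 74 · 1 = 74
  d = 146: σ(146) · 𝟙(292/146) = 222 · 1 = 222
  d = 292: σ(292) · 𝟙(292/292) = 518 · 1 = 518
Summing: (σ * 𝟙)(292) = 1 + 3 + 7 + 74 + 222 + 518 = 825.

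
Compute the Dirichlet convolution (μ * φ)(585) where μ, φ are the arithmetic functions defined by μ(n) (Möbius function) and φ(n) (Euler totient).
(μ * φ)(585) = 132

Divisors of 585: [1, 3, 5, 9, 13, 15, 39, 45, 65, 117, 195, 585]. For each d | 585:
  d = 1: μ(1) · φ(585/1) = 1 · 288 = 288
  d = 3: μ(3) · φ(585/3) = -1 · 96 = -96
  d = 5: μ(5) · φ(585/5) = -1 · 72 = -72
  d = 9: μ(9) · φ(585/9) = 0 · 48 = 0
  d = 13: μ(13) · φ(585/13) = -1 · 24 = -24
  d = 15: μ(15) · φ(585/15) = 1 · 24 = 24
  d = 39: μ(39) · φ(585/39) = 1 · 8 = 8
  d = 45: μ(45) · φ(585/45) = 0 · 12 = 0
  d = 65: μ(65) · φ(585/65) = 1 · 6 = 6
  d = 117: μ(117) · φ(585/117) = 0 · 4 = 0
  d = 195: μ(195) · φ(585/195) = -1 · 2 = -2
  d = 585: μ(585) · φ(585/585) = 0 · 1 = 0
Summing: (μ * φ)(585) = 288 + -96 + -72 + 0 + -24 + 24 + 8 + 0 + 6 + 0 + -2 + 0 = 132.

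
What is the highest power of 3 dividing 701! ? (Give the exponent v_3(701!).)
v_3(701!) = 345

Legendre's formula: v_p(n!) = Σ_{k ≥ 1} ⌊n / p^k⌋. For p = 3, n = 701, the terms are:
  ⌊701/3^1⌋ = ⌊701/3⌋ = 233
  ⌊701/3^2⌋ = ⌊701/9⌋ = 77
  ⌊701/3^3⌋ = ⌊701/27⌋ = 25
  ⌊701/3^4⌋ = ⌊701/81⌋ = 8
  ⌊701/3^5⌋ = ⌊701/243⌋ = 2
(the next term ⌊701/3^6⌋ = 0, terminating the sum). Summing: v_3(701!) = 233 + 77 + 25 + 8 + 2 = 345.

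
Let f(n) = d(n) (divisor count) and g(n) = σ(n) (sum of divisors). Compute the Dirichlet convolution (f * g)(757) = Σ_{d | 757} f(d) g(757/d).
(d * σ)(757) = 760

Divisors of 757: [1, 757]. For each d | 757:
  d = 1: d(1) · σ(757/1) = 1 · 758 = 758
  d = 757: d(757) · σ(757/757) = 2 · 1 = 2
Summing: (d * σ)(757) = 758 + 2 = 760.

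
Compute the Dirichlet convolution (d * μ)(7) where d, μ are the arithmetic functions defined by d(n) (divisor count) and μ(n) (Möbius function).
(d * μ)(7) = 1

Divisors of 7: [1, 7]. For each d | 7:
  d = 1: d(1) · μ(7/1) = 1 · -1 = -1
  d = 7: d(7) · μ(7/7) = 2 · 1 = 2
Summing: (d * μ)(7) = -1 + 2 = 1.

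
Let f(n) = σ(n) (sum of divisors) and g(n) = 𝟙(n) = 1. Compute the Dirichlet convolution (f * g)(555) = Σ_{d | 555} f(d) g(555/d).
(σ * 𝟙)(555) = 1365

Divisors of 555: [1, 3, 5, 15, 37, 111, 185, 555]. For each d | 555:
  d = 1: σ(1) · 𝟙(555/1) = 1 · 1 = 1
  d = 3: σ(3) · 𝟙(555/3) = 4 · 1 = 4
  d = 5: σ(5) · 𝟙(555/5) = 6 · 1 = 6
  d = 15: σ(15) · 𝟙(555/15) = 24 · 1 = 24
  d = 37: σ(37) · 𝟙(555/37) = 38 · 1 = 38
  d = 111: σ(111) · 𝟙(555/111) = 152 · 1 = 152
  d = 185: σ(185) · 𝟙(555/185) = 228 · 1 = 228
  d = 555: σ(555) · 𝟙(555/555) = 912 · 1 = 912
Summing: (σ * 𝟙)(555) = 1 + 4 + 6 + 24 + 38 + 152 + 228 + 912 = 1365.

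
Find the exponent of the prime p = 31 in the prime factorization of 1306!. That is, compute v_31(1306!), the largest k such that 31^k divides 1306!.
v_31(1306!) = 43

Legendre's formula: v_p(n!) = Σ_{k ≥ 1} ⌊n / p^k⌋. For p = 31, n = 1306, the terms are:
  ⌊1306/31^1⌋ = ⌊1306/31⌋ = 42
  ⌊1306/31^2⌋ = ⌊1306/961⌋ = 1
(the next term ⌊1306/31^3⌋ = 0, terminating the sum). Summing: v_31(1306!) = 42 + 1 = 43.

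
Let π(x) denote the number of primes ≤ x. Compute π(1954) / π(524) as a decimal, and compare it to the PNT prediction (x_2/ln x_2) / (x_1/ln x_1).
π(1954)/π(524) = 297/99 ≈ 3.0000;  PNT prediction ≈ 3.0813.

π(524) = 99 and π(1954) = 297, so π(1954)/π(524) ≈ 3.0000. The PNT-predicted ratio is (1954/ln(1954)) / (524/ln(524)) ≈ 3.0813. The two agree to within a few percent, as expected.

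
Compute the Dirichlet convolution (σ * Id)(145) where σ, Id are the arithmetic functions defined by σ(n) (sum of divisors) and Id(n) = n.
(σ * Id)(145) = 649

Divisors of 145: [1, 5, 29, 145]. For each d | 145:
  d = 1: σ(1) · Id(145/1) = 1 · 145 = 145
  d = 5: σ(5) · Id(145/5) = 6 · 29 = 174
  d = 29: σ(29) · Id(145/29) = 30 · 5 = 150
  d = 145: σ(145) · Id(145/145) = 180 · 1 = 180
Summing: (σ * Id)(145) = 145 + 174 + 150 + 180 = 649.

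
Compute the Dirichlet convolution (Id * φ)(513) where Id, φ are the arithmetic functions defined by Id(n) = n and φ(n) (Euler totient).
(Id * φ)(513) = 2997

Divisors of 513: [1, 3, 9, 19, 27, 57, 171, 513]. For each d | 513:
  d = 1: Id(1) · φ(513/1) = 1 · 324 = 324
  d = 3: Id(3) · φ(513/3) = 3 · 108 = 324
  d = 9: Id(9) · φ(513/9) = 9 · 36 = 324
  d = 19: Id(19) · φ(513/19) = 19 · 18 = 342
  d = 27: Id(27) · φ(513/27) = 27 · 18 = 486
  d = 57: Id(57) · φ(513/57) = 57 · 6 = 342
  d = 171: Id(171) · φ(513/171) = 171 · 2 = 342
  d = 513: Id(513) · φ(513/513) = 513 · 1 = 513
Summing: (Id * φ)(513) = 324 + 324 + 324 + 342 + 486 + 342 + 342 + 513 = 2997.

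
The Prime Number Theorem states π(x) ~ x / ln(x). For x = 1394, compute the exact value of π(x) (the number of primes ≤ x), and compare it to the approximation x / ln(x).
π(1394) = 221;  x/ln(x) ≈ 192.54;  relative error ≈ 12.88%.

Directly count primes up to 1394: π(1394) = 221. The PNT approximation gives 1394/ln(1394) ≈ 1394/7.23993 ≈ 192.54. Relative error (π(x) − x/ln(x)) / π(x) ≈ 12.88%; the approximation is known to undercount slightly (Li(x) is a better estimate).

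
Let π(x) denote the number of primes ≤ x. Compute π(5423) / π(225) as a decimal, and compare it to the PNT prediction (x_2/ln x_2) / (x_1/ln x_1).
π(5423)/π(225) = 716/48 ≈ 14.9167;  PNT prediction ≈ 15.1819.

π(225) = 48 and π(5423) = 716, so π(5423)/π(225) ≈ 14.9167. The PNT-predicted ratio is (5423/ln(5423)) / (225/ln(225)) ≈ 15.1819. The two agree to within a few percent, as expected.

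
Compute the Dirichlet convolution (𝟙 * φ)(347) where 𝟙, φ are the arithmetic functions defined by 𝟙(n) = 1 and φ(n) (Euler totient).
(𝟙 * φ)(347) = 347

Divisors of 347: [1, 347]. For each d | 347:
  d = 1: 𝟙(1) · φ(347/1) = 1 · 346 = 346
  d = 347: 𝟙(347) · φ(347/347) = 1 · 1 = 1
Summing: (𝟙 * φ)(347) = 346 + 1 = 347.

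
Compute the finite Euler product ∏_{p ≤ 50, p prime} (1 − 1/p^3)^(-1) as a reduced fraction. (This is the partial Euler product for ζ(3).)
∏ = 1417934272824755236225375034446860319/1179638474528270622029363943840940032

The primes p ≤ 50 are [2, 3, 5, 7, 11, 13, 17, 19, 23, 29, 31, 37, 41, 43, 47]. For each prime, (1 − 1/p^3)^(-1) = p^3 / (p^3 − 1). The product is (1 − 1/2^3)^(-1), (1 − 1/3^3)^(-1), (1 − 1/5^3)^(-1), (1 − 1/7^3)^(-1), (1 − 1/11^3)^(-1), (1 − 1/13^3)^(-1), (1 − 1/17^3)^(-1), (1 − 1/19^3)^(-1), (1 − 1/23^3)^(-1), (1 − 1/29^3)^(-1), (1 − 1/31^3)^(-1), (1 − 1/37^3)^(-1), (1 − 1/41^3)^(-1), (1 − 1/43^3)^(-1), (1 − 1/47^3)^(-1) = ∏ p^3 / (p^3 − 1) = 1417934272824755236225375034446860319/1179638474528270622029363943840940032.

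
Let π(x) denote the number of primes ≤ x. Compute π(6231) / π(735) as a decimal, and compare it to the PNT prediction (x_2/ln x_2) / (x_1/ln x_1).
π(6231)/π(735) = 811/130 ≈ 6.2385;  PNT prediction ≈ 6.4037.

π(735) = 130 and π(6231) = 811, so π(6231)/π(735) ≈ 6.2385. The PNT-predicted ratio is (6231/ln(6231)) / (735/ln(735)) ≈ 6.4037. The two agree to within a few percent, as expected.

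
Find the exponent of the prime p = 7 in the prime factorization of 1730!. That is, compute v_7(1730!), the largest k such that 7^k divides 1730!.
v_7(1730!) = 287

Legendre's formula: v_p(n!) = Σ_{k ≥ 1} ⌊n / p^k⌋. For p = 7, n = 1730, the terms are:
  ⌊1730/7^1⌋ = ⌊1730/7⌋ = 247
  ⌊1730/7^2⌋ = ⌊1730/49⌋ = 35
  ⌊1730/7^3⌋ = ⌊1730/343⌋ = 5
(the next term ⌊1730/7^4⌋ = 0, terminating the sum). Summing: v_7(1730!) = 247 + 35 + 5 = 287.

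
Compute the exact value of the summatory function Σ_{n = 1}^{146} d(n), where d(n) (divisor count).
Σ_{n ≤ 146} d(n) = 754

Compute d(n) for each 1 ≤ n ≤ 146: d(1) = 1, d(2) = 2, d(3) = 2, d(4) = 3, d(5) = 2, d(6) = 4, d(7) = 2, d(8) = 4, d(9) = 3, d(10) = 4, d(11) = 2, d(12) = 6, d(13) = 2, d(14) = 4, d(15) = 4, d(16) = 5, d(17) = 2, d(18) = 6, d(19) = 2, d(20) = 6, d(21) = 4, d(22) = 4, d(23) = 2, d(24) = 8, d(25) = 3, d(26) = 4, d(27) = 4, d(28) = 6, d(29) = 2, d(30) = 8, d(31) = 2, d(32) = 6, d(33) = 4, d(34) = 4, d(35) = 4, d(36) = 9, d(37) = 2, d(38) = 4, d(39) = 4, d(40) = 8, d(41) = 2, d(42) = 8, d(43) = 2, d(44) = 6, d(45) = 6, d(46) = 4, d(47) = 2, d(48) = 10, d(49) = 3, d(50) = 6, d(51) = 4, d(52) = 6, d(53) = 2, d(54) = 8, d(55) = 4, d(56) = 8, d(57) = 4, d(58) = 4, d(59) = 2, d(60) = 12, d(61) = 2, d(62) = 4, d(63) = 6, d(64) = 7, d(65) = 4, d(66) = 8, d(67) = 2, d(68) = 6, d(69) = 4, d(70) = 8, d(71) = 2, d(72) = 12, d(73) = 2, d(74) = 4, d(75) = 6, d(76) = 6, d(77) = 4, d(78) = 8, d(79) = 2, d(80) = 10, d(81) = 5, d(82) = 4, d(83) = 2, d(84) = 12, d(85) = 4, d(86) = 4, d(87) = 4, d(88) = 8, d(89) = 2, d(90) = 12, d(91) = 4, d(92) = 6, d(93) = 4, d(94) = 4, d(95) = 4, d(96) = 12, d(97) = 2, d(98) = 6, d(99) = 6, d(100) = 9, d(101) = 2, d(102) = 8, d(103) = 2, d(104) = 8, d(105) = 8, d(106) = 4, d(107) = 2, d(108) = 12, d(109) = 2, d(110) = 8, d(111) = 4, d(112) = 10, d(113) = 2, d(114) = 8, d(115) = 4, d(116) = 6, d(117) = 6, d(118) = 4, d(119) = 4, d(120) = 16, d(121) = 3, d(122) = 4, d(123) = 4, d(124) = 6, d(125) = 4, d(126) = 12, d(127) = 2, d(128) = 8, d(129) = 4, d(130) = 8, d(131) = 2, d(132) = 12, d(133) = 4, d(134) = 4, d(135) = 8, d(136) = 8, d(137) = 2, d(138) = 8, d(139) = 2, d(140) = 12, d(141) = 4, d(142) = 4, d(143) = 4, d(144) = 15, d(145) = 4, d(146) = 4. Summing all 146 values: 754. (Dirichlet's divisor formula: Σ_{n ≤ x} d(n) = x ln(x) + (2γ − 1) x + O(√x). For x = 146, the asymptotic estimate is ≈ 750.15.)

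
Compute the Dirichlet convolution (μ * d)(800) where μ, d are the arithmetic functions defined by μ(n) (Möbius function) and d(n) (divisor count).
(μ * d)(800) = 1

Divisors of 800: [1, 2, 4, 5, 8, 10, 16, 20, 25, 32, 40, 50, 80, 100, 160, 200, 400, 800]. For each d | 800:
  d = 1: μ(1) · d(800/1) = 1 · 18 = 18
  d = 2: μ(2) · d(800/2) = -1 · 15 = -15
  d = 4: μ(4) · d(800/4) = 0 · 12 = 0
  d = 5: μ(5) · d(800/5) = -1 · 12 = -12
  d = 8: μ(8) · d(800/8) = 0 · 9 = 0
  d = 10: μ(10) · d(800/10) = 1 · 10 = 10
  d = 16: μ(16) · d(800/16) = 0 · 6 = 0
  d = 20: μ(20) · d(800/20) = 0 · 8 = 0
  d = 25: μ(25) · d(800/25) = 0 · 6 = 0
  d = 32: μ(32) · d(800/32) = 0 · 3 = 0
  d = 40: μ(40) · d(800/40) = 0 · 6 = 0
  d = 50: μ(50) · d(800/50) = 0 · 5 = 0
  d = 80: μ(80) · d(800/80) = 0 · 4 = 0
  d = 100: μ(100) · d(800/100) = 0 · 4 = 0
  d = 160: μ(160) · d(800/160) = 0 · 2 = 0
  d = 200: μ(200) · d(800/200) = 0 · 3 = 0
  d = 400: μ(400) · d(800/400) = 0 · 2 = 0
  d = 800: μ(800) · d(800/800) = 0 · 1 = 0
Summing: (μ * d)(800) = 18 + -15 + 0 + -12 + 0 + 10 + 0 + 0 + 0 + 0 + 0 + 0 + 0 + 0 + 0 + 0 + 0 + 0 = 1.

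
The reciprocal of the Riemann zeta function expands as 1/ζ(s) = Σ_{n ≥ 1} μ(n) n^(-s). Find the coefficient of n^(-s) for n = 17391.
μ(17391) = 1

Factor n = 17391 = 3 · 11 · 17 · 31. μ(n) = 0 if any exponent ≥ 2 (not squarefree); otherwise μ(n) = (−1)^{ω(n)} where ω(n) is the number of distinct prime factors. Applying: μ(17391) = 1.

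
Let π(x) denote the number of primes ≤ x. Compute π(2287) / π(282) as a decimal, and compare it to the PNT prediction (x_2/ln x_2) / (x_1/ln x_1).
π(2287)/π(282) = 340/60 ≈ 5.6667;  PNT prediction ≈ 5.9154.

π(282) = 60 and π(2287) = 340, so π(2287)/π(282) ≈ 5.6667. The PNT-predicted ratio is (2287/ln(2287)) / (282/ln(282)) ≈ 5.9154. The two agree to within a few percent, as expected.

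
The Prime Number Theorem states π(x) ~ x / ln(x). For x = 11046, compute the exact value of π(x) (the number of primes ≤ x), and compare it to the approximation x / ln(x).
π(11046) = 1337;  x/ln(x) ≈ 1186.49;  relative error ≈ 11.26%.

Directly count primes up to 11046: π(11046) = 1337. The PNT approximation gives 11046/ln(11046) ≈ 11046/9.30982 ≈ 1186.49. Relative error (π(x) − x/ln(x)) / π(x) ≈ 11.26%; the approximation is known to undercount slightly (Li(x) is a better estimate).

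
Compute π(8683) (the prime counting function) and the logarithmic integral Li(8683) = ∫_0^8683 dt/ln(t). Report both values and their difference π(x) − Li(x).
π(8683) = 1081;  Li(8683) ≈ 1102.06;  π(x) − Li(x) ≈ -21.06.

Direct count of primes ≤ 8683 gives π(8683) = 1081. Numerical evaluation of the logarithmic integral gives Li(8683) ≈ 1102.06. The difference π(x) − Li(x) ≈ -21.06 is typically negative for small/moderate x (Li(x) overestimates), though Littlewood's theorem shows this sign changes infinitely often.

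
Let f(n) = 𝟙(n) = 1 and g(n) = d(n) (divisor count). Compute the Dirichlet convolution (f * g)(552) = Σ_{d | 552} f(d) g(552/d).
(𝟙 * d)(552) = 90

Divisors of 552: [1, 2, 3, 4, 6, 8, 12, 23, 24, 46, 69, 92, 138, 184, 276, 552]. For each d | 552:
  d = 1: 𝟙(1) · d(552/1) = 1 · 16 = 16
  d = 2: 𝟙(2) · d(552/2) = 1 · 12 = 12
  d = 3: 𝟙(3) · d(552/3) = 1 · 8 = 8
  d = 4: 𝟙(4) · d(552/4) = 1 · 8 = 8
  d = 6: 𝟙(6) · d(552/6) = 1 · 6 = 6
  d = 8: 𝟙(8) · d(552/8) = 1 · 4 = 4
  d = 12: 𝟙(12) · d(552/12) = 1 · 4 = 4
  d = 23: 𝟙(23) · d(552/23) = 1 · 8 = 8
  d = 24: 𝟙(24) · d(552/24) = 1 · 2 = 2
  d = 46: 𝟙(46) · d(552/46) = 1 · 6 = 6
  d = 69: 𝟙(69) · d(552/69) = 1 · 4 = 4
  d = 92: 𝟙(92) · d(552/92) = 1 · 4 = 4
  d = 138: 𝟙(138) · d(552/138) = 1 · 3 = 3
  d = 184: 𝟙(184) · d(552/184) = 1 · 2 = 2
  d = 276: 𝟙(276) · d(552/276) = 1 · 2 = 2
  d = 552: 𝟙(552) · d(552/552) = 1 · 1 = 1
Summing: (𝟙 * d)(552) = 16 + 12 + 8 + 8 + 6 + 4 + 4 + 8 + 2 + 6 + 4 + 4 + 3 + 2 + 2 + 1 = 90.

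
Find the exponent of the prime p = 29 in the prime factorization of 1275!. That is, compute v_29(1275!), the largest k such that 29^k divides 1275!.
v_29(1275!) = 44

Legendre's formula: v_p(n!) = Σ_{k ≥ 1} ⌊n / p^k⌋. For p = 29, n = 1275, the terms are:
  ⌊1275/29^1⌋ = ⌊1275/29⌋ = 43
  ⌊1275/29^2⌋ = ⌊1275/841⌋ = 1
(the next term ⌊1275/29^3⌋ = 0, terminating the sum). Summing: v_29(1275!) = 43 + 1 = 44.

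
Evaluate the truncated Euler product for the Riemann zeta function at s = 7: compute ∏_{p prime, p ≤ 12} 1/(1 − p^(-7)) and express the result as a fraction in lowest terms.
∏ = 731210841345989812500/725156324600530054429

The primes p ≤ 12 are [2, 3, 5, 7, 11]. For each prime, (1 − 1/p^7)^(-1) = p^7 / (p^7 − 1). The product is (1 − 1/2^7)^(-1), (1 − 1/3^7)^(-1), (1 − 1/5^7)^(-1), (1 − 1/7^7)^(-1), (1 − 1/11^7)^(-1) = ∏ p^7 / (p^7 − 1) = 731210841345989812500/725156324600530054429.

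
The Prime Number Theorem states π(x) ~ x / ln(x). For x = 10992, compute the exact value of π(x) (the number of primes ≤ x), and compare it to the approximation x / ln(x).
π(10992) = 1334;  x/ln(x) ≈ 1181.31;  relative error ≈ 11.45%.

Directly count primes up to 10992: π(10992) = 1334. The PNT approximation gives 10992/ln(10992) ≈ 10992/9.30492 ≈ 1181.31. Relative error (π(x) − x/ln(x)) / π(x) ≈ 11.45%; the approximation is known to undercount slightly (Li(x) is a better estimate).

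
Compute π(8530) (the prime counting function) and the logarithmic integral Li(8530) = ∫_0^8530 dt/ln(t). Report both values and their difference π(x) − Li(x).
π(8530) = 1063;  Li(8530) ≈ 1085.18;  π(x) − Li(x) ≈ -22.18.

Direct count of primes ≤ 8530 gives π(8530) = 1063. Numerical evaluation of the logarithmic integral gives Li(8530) ≈ 1085.18. The difference π(x) − Li(x) ≈ -22.18 is typically negative for small/moderate x (Li(x) overestimates), though Littlewood's theorem shows this sign changes infinitely often.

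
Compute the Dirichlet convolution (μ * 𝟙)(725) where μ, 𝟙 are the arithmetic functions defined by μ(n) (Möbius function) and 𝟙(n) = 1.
(μ * 𝟙)(725) = 0

Divisors of 725: [1, 5, 25, 29, 145, 725]. For each d | 725:
  d = 1: μ(1) · 𝟙(725/1) = 1 · 1 = 1
  d = 5: μ(5) · 𝟙(725/5) = -1 · 1 = -1
  d = 25: μ(25) · 𝟙(725/25) = 0 · 1 = 0
  d = 29: μ(29) · 𝟙(725/29) = -1 · 1 = -1
  d = 145: μ(145) · 𝟙(725/145) = 1 · 1 = 1
  d = 725: μ(725) · 𝟙(725/725) = 0 · 1 = 0
Summing: (μ * 𝟙)(725) = 1 + -1 + 0 + -1 + 1 + 0 = 0.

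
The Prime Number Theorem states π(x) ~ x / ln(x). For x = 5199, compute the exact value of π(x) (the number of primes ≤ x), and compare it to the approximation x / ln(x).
π(5199) = 692;  x/ln(x) ≈ 607.63;  relative error ≈ 12.19%.

Directly count primes up to 5199: π(5199) = 692. The PNT approximation gives 5199/ln(5199) ≈ 5199/8.55622 ≈ 607.63. Relative error (π(x) − x/ln(x)) / π(x) ≈ 12.19%; the approximation is known to undercount slightly (Li(x) is a better estimate).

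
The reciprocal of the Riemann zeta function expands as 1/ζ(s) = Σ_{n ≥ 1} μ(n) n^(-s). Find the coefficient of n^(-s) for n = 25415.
μ(25415) = 1

Factor n = 25415 = 5 · 13 · 17 · 23. μ(n) = 0 if any exponent ≥ 2 (not squarefree); otherwise μ(n) = (−1)^{ω(n)} where ω(n) is the number of distinct prime factors. Applying: μ(25415) = 1.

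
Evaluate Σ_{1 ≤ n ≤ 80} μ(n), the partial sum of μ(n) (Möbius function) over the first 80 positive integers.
Σ_{n ≤ 80} μ(n) = -4

Compute μ(n) for each 1 ≤ n ≤ 80: μ(1) = 1, μ(2) = -1, μ(3) = -1, μ(4) = 0, μ(5) = -1, μ(6) = 1, μ(7) = -1, μ(8) = 0, μ(9) = 0, μ(10) = 1, μ(11) = -1, μ(12) = 0, μ(13) = -1, μ(14) = 1, μ(15) = 1, μ(16) = 0, μ(17) = -1, μ(18) = 0, μ(19) = -1, μ(20) = 0, μ(21) = 1, μ(22) = 1, μ(23) = -1, μ(24) = 0, μ(25) = 0, μ(26) = 1, μ(27) = 0, μ(28) = 0, μ(29) = -1, μ(30) = -1, μ(31) = -1, μ(32) = 0, μ(33) = 1, μ(34) = 1, μ(35) = 1, μ(36) = 0, μ(37) = -1, μ(38) = 1, μ(39) = 1, μ(40) = 0, μ(41) = -1, μ(42) = -1, μ(43) = -1, μ(44) = 0, μ(45) = 0, μ(46) = 1, μ(47) = -1, μ(48) = 0, μ(49) = 0, μ(50) = 0, μ(51) = 1, μ(52) = 0, μ(53) = -1, μ(54) = 0, μ(55) = 1, μ(56) = 0, μ(57) = 1, μ(58) = 1, μ(59) = -1, μ(60) = 0, μ(61) = -1, μ(62) = 1, μ(63) = 0, μ(64) = 0, μ(65) = 1, μ(66) = -1, μ(67) = -1, μ(68) = 0, μ(69) = 1, μ(70) = -1, μ(71) = -1, μ(72) = 0, μ(73) = -1, μ(74) = 1, μ(75) = 0, μ(76) = 0, μ(77) = 1, μ(78) = -1, μ(79) = -1, μ(80) = 0. Summing all 80 values: -4. (Mertens function M(x) = Σ_{n ≤ x} μ(n); on average M(x) should be small (PNT ⟺ M(x) = o(x)).)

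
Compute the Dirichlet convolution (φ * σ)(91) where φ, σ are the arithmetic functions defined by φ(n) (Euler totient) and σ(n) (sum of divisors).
(φ * σ)(91) = 364

Divisors of 91: [1, 7, 13, 91]. For each d | 91:
  d = 1: φ(1) · σ(91/1) = 1 · 112 = 112
  d = 7: φ(7) · σ(91/7) = 6 · 14 = 84
  d = 13: φ(13) · σ(91/13) = 12 · 8 = 96
  d = 91: φ(91) · σ(91/91) = 72 · 1 = 72
Summing: (φ * σ)(91) = 112 + 84 + 96 + 72 = 364.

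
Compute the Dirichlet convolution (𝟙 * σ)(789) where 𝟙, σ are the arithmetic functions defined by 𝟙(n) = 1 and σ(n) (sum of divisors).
(𝟙 * σ)(789) = 1325

Divisors of 789: [1, 3, 263, 789]. For each d | 789:
  d = 1: 𝟙(1) · σ(789/1) = 1 · 1056 = 1056
  d = 3: 𝟙(3) · σ(789/3) = 1 · 264 = 264
  d = 263: 𝟙(263) · σ(789/263) = 1 · 4 = 4
  d = 789: 𝟙(789) · σ(789/789) = 1 · 1 = 1
Summing: (𝟙 * σ)(789) = 1056 + 264 + 4 + 1 = 1325.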